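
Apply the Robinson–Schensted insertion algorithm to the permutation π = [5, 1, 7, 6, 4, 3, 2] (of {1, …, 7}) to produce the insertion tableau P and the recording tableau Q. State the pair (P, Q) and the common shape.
P = [1, 2] / [3, 6] / [4] / [5] / [7];  Q = [1, 3] / [2, 4] / [5] / [6] / [7];  common shape = (2, 2, 1, 1, 1)

Row-insert the values π_1, π_2, … into P one at a time, bumping the leftmost entry strictly greater than the inserted value down to the next row. The recording tableau Q records, in position (i, j), the step at which that cell was added to P.
  Insert 5 (step 1): P = [5];  Q = [1]
  Insert 1 (step 2): P = [1] / [5];  Q = [1] / [2]
  Insert 7 (step 3): P = [1, 7] / [5];  Q = [1, 3] / [2]
  Insert 6 (step 4): P = [1, 6] / [5, 7];  Q = [1, 3] / [2, 4]
  Insert 4 (step 5): P = [1, 4] / [5, 6] / [7];  Q = [1, 3] / [2, 4] / [5]
  Insert 3 (step 6): P = [1, 3] / [4, 6] / [5] / [7];  Q = [1, 3] / [2, 4] / [5] / [6]
  Insert 2 (step 7): P = [1, 2] / [3, 6] / [4] / [5] / [7];  Q = [1, 3] / [2, 4] / [5] / [6] / [7]
Final shape: (2, 2, 1, 1, 1).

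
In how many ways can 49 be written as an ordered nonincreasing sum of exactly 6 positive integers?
p(49, 6 parts) = 4935

Partitions of n into exactly k parts are in bijection with partitions of n − k into at most k parts (subtract 1 from each part). So p(49, exactly 6) = p(43, parts ≤ 6). Computing via the recurrence p(m, j) = p(m, j−1) + p(m−j, j) gives 4935.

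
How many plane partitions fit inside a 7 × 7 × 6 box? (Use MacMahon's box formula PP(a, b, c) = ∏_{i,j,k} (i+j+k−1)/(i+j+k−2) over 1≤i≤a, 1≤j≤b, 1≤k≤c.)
PP(7, 7, 6) = 872299918503728

Evaluate the triple product over i = 1..7, j = 1..7, k = 1..6. The factors are (2/1) · (3/2) · (4/3) · (5/4) · (6/5) · (7/6) · (3/2) · (4/3) · … (294 factors total). The numerators and denominators telescope so the product is an integer; carrying out the multiplication exactly gives PP(7, 7, 6) = 872299918503728.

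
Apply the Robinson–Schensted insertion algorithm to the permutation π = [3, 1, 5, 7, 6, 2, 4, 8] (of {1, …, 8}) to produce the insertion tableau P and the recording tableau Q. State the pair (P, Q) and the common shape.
P = [1, 2, 4, 8] / [3, 5, 6] / [7];  Q = [1, 3, 4, 8] / [2, 5, 7] / [6];  common shape = (4, 3, 1)

Row-insert the values π_1, π_2, … into P one at a time, bumping the leftmost entry strictly greater than the inserted value down to the next row. The recording tableau Q records, in position (i, j), the step at which that cell was added to P.
  Insert 3 (step 1): P = [3];  Q = [1]
  Insert 1 (step 2): P = [1] / [3];  Q = [1] / [2]
  Insert 5 (step 3): P = [1, 5] / [3];  Q = [1, 3] / [2]
  Insert 7 (step 4): P = [1, 5, 7] / [3];  Q = [1, 3, 4] / [2]
  Insert 6 (step 5): P = [1, 5, 6] / [3, 7];  Q = [1, 3, 4] / [2, 5]
  Insert 2 (step 6): P = [1, 2, 6] / [3, 5] / [7];  Q = [1, 3, 4] / [2, 5] / [6]
  Insert 4 (step 7): P = [1, 2, 4] / [3, 5, 6] / [7];  Q = [1, 3, 4] / [2, 5, 7] / [6]
  Insert 8 (step 8): P = [1, 2, 4, 8] / [3, 5, 6] / [7];  Q = [1, 3, 4, 8] / [2, 5, 7] / [6]
Final shape: (4, 3, 1).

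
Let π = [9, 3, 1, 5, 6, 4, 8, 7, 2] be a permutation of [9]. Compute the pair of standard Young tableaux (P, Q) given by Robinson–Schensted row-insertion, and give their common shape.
P = [1, 2, 6, 7] / [3, 4, 8] / [5] / [9];  Q = [1, 4, 5, 7] / [2, 6, 8] / [3] / [9];  common shape = (4, 3, 1, 1)

Row-insert the values π_1, π_2, … into P one at a time, bumping the leftmost entry strictly greater than the inserted value down to the next row. The recording tableau Q records, in position (i, j), the step at which that cell was added to P.
  Insert 9 (step 1): P = [9];  Q = [1]
  Insert 3 (step 2): P = [3] / [9];  Q = [1] / [2]
  Insert 1 (step 3): P = [1] / [3] / [9];  Q = [1] / [2] / [3]
  Insert 5 (step 4): P = [1, 5] / [3] / [9];  Q = [1, 4] / [2] / [3]
  Insert 6 (step 5): P = [1, 5, 6] / [3] / [9];  Q = [1, 4, 5] / [2] / [3]
  Insert 4 (step 6): P = [1, 4, 6] / [3, 5] / [9];  Q = [1, 4, 5] / [2, 6] / [3]
  Insert 8 (step 7): P = [1, 4, 6, 8] / [3, 5] / [9];  Q = [1, 4, 5, 7] / [2, 6] / [3]
  Insert 7 (step 8): P = [1, 4, 6, 7] / [3, 5, 8] / [9];  Q = [1, 4, 5, 7] / [2, 6, 8] / [3]
  Insert 2 (step 9): P = [1, 2, 6, 7] / [3, 4, 8] / [5] / [9];  Q = [1, 4, 5, 7] / [2, 6, 8] / [3] / [9]
Final shape: (4, 3, 1, 1).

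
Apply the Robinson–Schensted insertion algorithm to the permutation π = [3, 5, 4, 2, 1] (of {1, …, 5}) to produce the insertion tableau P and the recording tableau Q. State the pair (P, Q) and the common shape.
P = [1, 4] / [2] / [3] / [5];  Q = [1, 2] / [3] / [4] / [5];  common shape = (2, 1, 1, 1)

Row-insert the values π_1, π_2, … into P one at a time, bumping the leftmost entry strictly greater than the inserted value down to the next row. The recording tableau Q records, in position (i, j), the step at which that cell was added to P.
  Insert 3 (step 1): P = [3];  Q = [1]
  Insert 5 (step 2): P = [3, 5];  Q = [1, 2]
  Insert 4 (step 3): P = [3, 4] / [5];  Q = [1, 2] / [3]
  Insert 2 (step 4): P = [2, 4] / [3] / [5];  Q = [1, 2] / [3] / [4]
  Insert 1 (step 5): P = [1, 4] / [2] / [3] / [5];  Q = [1, 2] / [3] / [4] / [5]
Final shape: (2, 1, 1, 1).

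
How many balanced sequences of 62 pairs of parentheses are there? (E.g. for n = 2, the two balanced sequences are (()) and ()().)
C_62 = 24139737743045626825711458546273312

These balanced parentheses are counted by the Catalan number C_n = (1/(n + 1)) · C(2n, n). For n = 62: C_62 = (1/63) · C(124, 62) = 1520803477811874490019821888415218656/63 = 24139737743045626825711458546273312.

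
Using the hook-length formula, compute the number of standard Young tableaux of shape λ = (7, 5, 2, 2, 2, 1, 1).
# SYT of shape (7, 5, 2, 2, 2, 1, 1) = 128931264

Hook-length formula: f^λ = n! / Π hook(c), product over all cells c of the Young diagram. For λ = (7, 5, 2, 2, 2, 1, 1), n = 20 boxes. Hook lengths by row (left-to-right, top-to-bottom): [13, 10, 6, 5, 4, 2, 1]; [10, 7, 3, 2, 1]; [6, 3]; [5, 2]; [4, 1]; [2]; [1]. Product of hooks = 18869760000. So f^λ = 20! / 18869760000 = 2432902008176640000 / 18869760000 = 128931264.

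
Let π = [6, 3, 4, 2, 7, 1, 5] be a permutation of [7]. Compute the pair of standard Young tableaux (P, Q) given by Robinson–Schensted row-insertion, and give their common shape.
P = [1, 4, 5] / [2, 7] / [3] / [6];  Q = [1, 3, 5] / [2, 7] / [4] / [6];  common shape = (3, 2, 1, 1)

Row-insert the values π_1, π_2, … into P one at a time, bumping the leftmost entry strictly greater than the inserted value down to the next row. The recording tableau Q records, in position (i, j), the step at which that cell was added to P.
  Insert 6 (step 1): P = [6];  Q = [1]
  Insert 3 (step 2): P = [3] / [6];  Q = [1] / [2]
  Insert 4 (step 3): P = [3, 4] / [6];  Q = [1, 3] / [2]
  Insert 2 (step 4): P = [2, 4] / [3] / [6];  Q = [1, 3] / [2] / [4]
  Insert 7 (step 5): P = [2, 4, 7] / [3] / [6];  Q = [1, 3, 5] / [2] / [4]
  Insert 1 (step 6): P = [1, 4, 7] / [2] / [3] / [6];  Q = [1, 3, 5] / [2] / [4] / [6]
  Insert 5 (step 7): P = [1, 4, 5] / [2, 7] / [3] / [6];  Q = [1, 3, 5] / [2, 7] / [4] / [6]
Final shape: (3, 2, 1, 1).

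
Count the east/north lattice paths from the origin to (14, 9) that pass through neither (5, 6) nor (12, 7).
Number of paths = 435398

Inclusion–exclusion. Total paths: C(23, 14) = 817190. Through P₁: C(11, 5)·C(12, 9) = 101640. Through P₂: C(19, 12)·C(4, 2) = 302328. Since P₁ is strictly southwest of P₂, a monotone path through both must visit P₁ then P₂; paths through both = C(11, 5)·C(8, 7)·C(4, 2) = 22176. Avoid both = 817190 − 101640 − 302328 + 22176 = 435398.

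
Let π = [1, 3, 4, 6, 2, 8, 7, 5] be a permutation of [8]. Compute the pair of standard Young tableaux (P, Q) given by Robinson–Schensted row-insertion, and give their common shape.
P = [1, 2, 4, 5, 7] / [3, 6] / [8];  Q = [1, 2, 3, 4, 6] / [5, 7] / [8];  common shape = (5, 2, 1)

Row-insert the values π_1, π_2, … into P one at a time, bumping the leftmost entry strictly greater than the inserted value down to the next row. The recording tableau Q records, in position (i, j), the step at which that cell was added to P.
  Insert 1 (step 1): P = [1];  Q = [1]
  Insert 3 (step 2): P = [1, 3];  Q = [1, 2]
  Insert 4 (step 3): P = [1, 3, 4];  Q = [1, 2, 3]
  Insert 6 (step 4): P = [1, 3, 4, 6];  Q = [1, 2, 3, 4]
  Insert 2 (step 5): P = [1, 2, 4, 6] / [3];  Q = [1, 2, 3, 4] / [5]
  Insert 8 (step 6): P = [1, 2, 4, 6, 8] / [3];  Q = [1, 2, 3, 4, 6] / [5]
  Insert 7 (step 7): P = [1, 2, 4, 6, 7] / [3, 8];  Q = [1, 2, 3, 4, 6] / [5, 7]
  Insert 5 (step 8): P = [1, 2, 4, 5, 7] / [3, 6] / [8];  Q = [1, 2, 3, 4, 6] / [5, 7] / [8]
Final shape: (5, 2, 1).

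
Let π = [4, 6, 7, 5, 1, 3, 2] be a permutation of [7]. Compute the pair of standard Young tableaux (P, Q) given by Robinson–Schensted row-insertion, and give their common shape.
P = [1, 2, 7] / [3, 5] / [4] / [6];  Q = [1, 2, 3] / [4, 6] / [5] / [7];  common shape = (3, 2, 1, 1)

Row-insert the values π_1, π_2, … into P one at a time, bumping the leftmost entry strictly greater than the inserted value down to the next row. The recording tableau Q records, in position (i, j), the step at which that cell was added to P.
  Insert 4 (step 1): P = [4];  Q = [1]
  Insert 6 (step 2): P = [4, 6];  Q = [1, 2]
  Insert 7 (step 3): P = [4, 6, 7];  Q = [1, 2, 3]
  Insert 5 (step 4): P = [4, 5, 7] / [6];  Q = [1, 2, 3] / [4]
  Insert 1 (step 5): P = [1, 5, 7] / [4] / [6];  Q = [1, 2, 3] / [4] / [5]
  Insert 3 (step 6): P = [1, 3, 7] / [4, 5] / [6];  Q = [1, 2, 3] / [4, 6] / [5]
  Insert 2 (step 7): P = [1, 2, 7] / [3, 5] / [4] / [6];  Q = [1, 2, 3] / [4, 6] / [5] / [7]
Final shape: (3, 2, 1, 1).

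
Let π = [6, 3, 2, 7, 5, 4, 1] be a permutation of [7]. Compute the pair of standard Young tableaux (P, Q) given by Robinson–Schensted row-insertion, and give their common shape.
P = [1, 4] / [2, 5] / [3, 7] / [6];  Q = [1, 4] / [2, 5] / [3, 6] / [7];  common shape = (2, 2, 2, 1)

Row-insert the values π_1, π_2, … into P one at a time, bumping the leftmost entry strictly greater than the inserted value down to the next row. The recording tableau Q records, in position (i, j), the step at which that cell was added to P.
  Insert 6 (step 1): P = [6];  Q = [1]
  Insert 3 (step 2): P = [3] / [6];  Q = [1] / [2]
  Insert 2 (step 3): P = [2] / [3] / [6];  Q = [1] / [2] / [3]
  Insert 7 (step 4): P = [2, 7] / [3] / [6];  Q = [1, 4] / [2] / [3]
  Insert 5 (step 5): P = [2, 5] / [3, 7] / [6];  Q = [1, 4] / [2, 5] / [3]
  Insert 4 (step 6): P = [2, 4] / [3, 5] / [6, 7];  Q = [1, 4] / [2, 5] / [3, 6]
  Insert 1 (step 7): P = [1, 4] / [2, 5] / [3, 7] / [6];  Q = [1, 4] / [2, 5] / [3, 6] / [7]
Final shape: (2, 2, 2, 1).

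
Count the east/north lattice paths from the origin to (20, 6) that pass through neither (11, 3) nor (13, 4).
Number of paths = 103782

Inclusion–exclusion. Total paths: C(26, 20) = 230230. Through P₁: C(14, 11)·C(12, 9) = 80080. Through P₂: C(17, 13)·C(9, 7) = 85680. Since P₁ is strictly southwest of P₂, a monotone path through both must visit P₁ then P₂; paths through both = C(14, 11)·C(3, 2)·C(9, 7) = 39312. Avoid both = 230230 − 80080 − 85680 + 39312 = 103782.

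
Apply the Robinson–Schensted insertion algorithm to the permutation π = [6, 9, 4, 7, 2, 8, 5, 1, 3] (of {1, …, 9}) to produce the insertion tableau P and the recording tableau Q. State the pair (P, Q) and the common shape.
P = [1, 3, 8] / [2, 5] / [4, 7] / [6, 9];  Q = [1, 2, 6] / [3, 4] / [5, 7] / [8, 9];  common shape = (3, 2, 2, 2)

Row-insert the values π_1, π_2, … into P one at a time, bumping the leftmost entry strictly greater than the inserted value down to the next row. The recording tableau Q records, in position (i, j), the step at which that cell was added to P.
  Insert 6 (step 1): P = [6];  Q = [1]
  Insert 9 (step 2): P = [6, 9];  Q = [1, 2]
  Insert 4 (step 3): P = [4, 9] / [6];  Q = [1, 2] / [3]
  Insert 7 (step 4): P = [4, 7] / [6, 9];  Q = [1, 2] / [3, 4]
  Insert 2 (step 5): P = [2, 7] / [4, 9] / [6];  Q = [1, 2] / [3, 4] / [5]
  Insert 8 (step 6): P = [2, 7, 8] / [4, 9] / [6];  Q = [1, 2, 6] / [3, 4] / [5]
  Insert 5 (step 7): P = [2, 5, 8] / [4, 7] / [6, 9];  Q = [1, 2, 6] / [3, 4] / [5, 7]
  Insert 1 (step 8): P = [1, 5, 8] / [2, 7] / [4, 9] / [6];  Q = [1, 2, 6] / [3, 4] / [5, 7] / [8]
  Insert 3 (step 9): P = [1, 3, 8] / [2, 5] / [4, 7] / [6, 9];  Q = [1, 2, 6] / [3, 4] / [5, 7] / [8, 9]
Final shape: (3, 2, 2, 2).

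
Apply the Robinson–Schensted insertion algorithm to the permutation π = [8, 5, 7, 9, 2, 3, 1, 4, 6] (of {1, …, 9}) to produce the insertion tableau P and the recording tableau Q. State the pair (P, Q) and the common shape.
P = [1, 3, 4, 6] / [2, 7, 9] / [5] / [8];  Q = [1, 3, 4, 9] / [2, 6, 8] / [5] / [7];  common shape = (4, 3, 1, 1)

Row-insert the values π_1, π_2, … into P one at a time, bumping the leftmost entry strictly greater than the inserted value down to the next row. The recording tableau Q records, in position (i, j), the step at which that cell was added to P.
  Insert 8 (step 1): P = [8];  Q = [1]
  Insert 5 (step 2): P = [5] / [8];  Q = [1] / [2]
  Insert 7 (step 3): P = [5, 7] / [8];  Q = [1, 3] / [2]
  Insert 9 (step 4): P = [5, 7, 9] / [8];  Q = [1, 3, 4] / [2]
  Insert 2 (step 5): P = [2, 7, 9] / [5] / [8];  Q = [1, 3, 4] / [2] / [5]
  Insert 3 (step 6): P = [2, 3, 9] / [5, 7] / [8];  Q = [1, 3, 4] / [2, 6] / [5]
  Insert 1 (step 7): P = [1, 3, 9] / [2, 7] / [5] / [8];  Q = [1, 3, 4] / [2, 6] / [5] / [7]
  Insert 4 (step 8): P = [1, 3, 4] / [2, 7, 9] / [5] / [8];  Q = [1, 3, 4] / [2, 6, 8] / [5] / [7]
  Insert 6 (step 9): P = [1, 3, 4, 6] / [2, 7, 9] / [5] / [8];  Q = [1, 3, 4, 9] / [2, 6, 8] / [5] / [7]
Final shape: (4, 3, 1, 1).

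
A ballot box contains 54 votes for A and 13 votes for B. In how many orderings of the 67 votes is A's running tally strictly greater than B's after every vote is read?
Strict-lead orderings = 15526004518640

Total orderings of the 67 votes with 54 for A: C(67, 54) = 25371763481680. By the Bertrand ballot formula (Cycle Lemma / reflection principle), the number of orderings in which A is strictly ahead of B throughout is (p − q)/(p + q) · C(p + q, p) = (54 − 13)/(54 + 13) · 25371763481680 = 15526004518640.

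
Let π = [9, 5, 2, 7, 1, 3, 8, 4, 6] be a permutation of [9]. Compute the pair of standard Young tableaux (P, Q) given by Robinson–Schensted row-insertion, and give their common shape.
P = [1, 3, 4, 6] / [2, 7, 8] / [5] / [9];  Q = [1, 4, 7, 9] / [2, 6, 8] / [3] / [5];  common shape = (4, 3, 1, 1)

Row-insert the values π_1, π_2, … into P one at a time, bumping the leftmost entry strictly greater than the inserted value down to the next row. The recording tableau Q records, in position (i, j), the step at which that cell was added to P.
  Insert 9 (step 1): P = [9];  Q = [1]
  Insert 5 (step 2): P = [5] / [9];  Q = [1] / [2]
  Insert 2 (step 3): P = [2] / [5] / [9];  Q = [1] / [2] / [3]
  Insert 7 (step 4): P = [2, 7] / [5] / [9];  Q = [1, 4] / [2] / [3]
  Insert 1 (step 5): P = [1, 7] / [2] / [5] / [9];  Q = [1, 4] / [2] / [3] / [5]
  Insert 3 (step 6): P = [1, 3] / [2, 7] / [5] / [9];  Q = [1, 4] / [2, 6] / [3] / [5]
  Insert 8 (step 7): P = [1, 3, 8] / [2, 7] / [5] / [9];  Q = [1, 4, 7] / [2, 6] / [3] / [5]
  Insert 4 (step 8): P = [1, 3, 4] / [2, 7, 8] / [5] / [9];  Q = [1, 4, 7] / [2, 6, 8] / [3] / [5]
  Insert 6 (step 9): P = [1, 3, 4, 6] / [2, 7, 8] / [5] / [9];  Q = [1, 4, 7, 9] / [2, 6, 8] / [3] / [5]
Final shape: (4, 3, 1, 1).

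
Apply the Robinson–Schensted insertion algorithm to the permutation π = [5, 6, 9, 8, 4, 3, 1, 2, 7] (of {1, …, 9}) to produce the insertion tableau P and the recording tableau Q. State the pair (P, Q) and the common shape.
P = [1, 2, 7] / [3, 6, 8] / [4] / [5] / [9];  Q = [1, 2, 3] / [4, 8, 9] / [5] / [6] / [7];  common shape = (3, 3, 1, 1, 1)

Row-insert the values π_1, π_2, … into P one at a time, bumping the leftmost entry strictly greater than the inserted value down to the next row. The recording tableau Q records, in position (i, j), the step at which that cell was added to P.
  Insert 5 (step 1): P = [5];  Q = [1]
  Insert 6 (step 2): P = [5, 6];  Q = [1, 2]
  Insert 9 (step 3): P = [5, 6, 9];  Q = [1, 2, 3]
  Insert 8 (step 4): P = [5, 6, 8] / [9];  Q = [1, 2, 3] / [4]
  Insert 4 (step 5): P = [4, 6, 8] / [5] / [9];  Q = [1, 2, 3] / [4] / [5]
  Insert 3 (step 6): P = [3, 6, 8] / [4] / [5] / [9];  Q = [1, 2, 3] / [4] / [5] / [6]
  Insert 1 (step 7): P = [1, 6, 8] / [3] / [4] / [5] / [9];  Q = [1, 2, 3] / [4] / [5] / [6] / [7]
  Insert 2 (step 8): P = [1, 2, 8] / [3, 6] / [4] / [5] / [9];  Q = [1, 2, 3] / [4, 8] / [5] / [6] / [7]
  Insert 7 (step 9): P = [1, 2, 7] / [3, 6, 8] / [4] / [5] / [9];  Q = [1, 2, 3] / [4, 8, 9] / [5] / [6] / [7]
Final shape: (3, 3, 1, 1, 1).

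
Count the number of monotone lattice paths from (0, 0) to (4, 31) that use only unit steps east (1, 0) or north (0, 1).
Number of paths = 52360

A monotone lattice path from (0, 0) to (4, 31) consists of 4 east steps and 31 north steps in some order, so it is determined by which 4 of the 35 steps are east. The count is C(35, 4) = 52360.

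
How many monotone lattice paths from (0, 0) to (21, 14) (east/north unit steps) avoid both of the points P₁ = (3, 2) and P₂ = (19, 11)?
Number of paths = 1113051650

Inclusion–exclusion. Total paths: C(35, 21) = 2319959400. Through P₁: C(5, 3)·C(30, 18) = 864932250. Through P₂: C(30, 19)·C(5, 2) = 546273000. Since P₁ is strictly southwest of P₂, a monotone path through both must visit P₁ then P₂; paths through both = C(5, 3)·C(25, 16)·C(5, 2) = 204297500. Avoid both = 2319959400 − 864932250 − 546273000 + 204297500 = 1113051650.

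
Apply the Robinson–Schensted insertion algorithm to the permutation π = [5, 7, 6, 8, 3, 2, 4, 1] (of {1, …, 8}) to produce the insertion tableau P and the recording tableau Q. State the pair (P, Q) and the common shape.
P = [1, 4, 8] / [2, 6] / [3] / [5] / [7];  Q = [1, 2, 4] / [3, 7] / [5] / [6] / [8];  common shape = (3, 2, 1, 1, 1)

Row-insert the values π_1, π_2, … into P one at a time, bumping the leftmost entry strictly greater than the inserted value down to the next row. The recording tableau Q records, in position (i, j), the step at which that cell was added to P.
  Insert 5 (step 1): P = [5];  Q = [1]
  Insert 7 (step 2): P = [5, 7];  Q = [1, 2]
  Insert 6 (step 3): P = [5, 6] / [7];  Q = [1, 2] / [3]
  Insert 8 (step 4): P = [5, 6, 8] / [7];  Q = [1, 2, 4] / [3]
  Insert 3 (step 5): P = [3, 6, 8] / [5] / [7];  Q = [1, 2, 4] / [3] / [5]
  Insert 2 (step 6): P = [2, 6, 8] / [3] / [5] / [7];  Q = [1, 2, 4] / [3] / [5] / [6]
  Insert 4 (step 7): P = [2, 4, 8] / [3, 6] / [5] / [7];  Q = [1, 2, 4] / [3, 7] / [5] / [6]
  Insert 1 (step 8): P = [1, 4, 8] / [2, 6] / [3] / [5] / [7];  Q = [1, 2, 4] / [3, 7] / [5] / [6] / [8]
Final shape: (3, 2, 1, 1, 1).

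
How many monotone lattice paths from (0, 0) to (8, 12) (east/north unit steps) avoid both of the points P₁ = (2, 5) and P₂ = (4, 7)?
Number of paths = 64230

Inclusion–exclusion. Total paths: C(20, 8) = 125970. Through P₁: C(7, 2)·C(13, 6) = 36036. Through P₂: C(11, 4)·C(9, 4) = 41580. Since P₁ is strictly southwest of P₂, a monotone path through both must visit P₁ then P₂; paths through both = C(7, 2)·C(4, 2)·C(9, 4) = 15876. Avoid both = 125970 − 36036 − 41580 + 15876 = 64230.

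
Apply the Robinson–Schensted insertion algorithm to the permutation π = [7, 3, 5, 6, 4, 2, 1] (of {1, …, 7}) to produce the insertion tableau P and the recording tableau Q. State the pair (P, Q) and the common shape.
P = [1, 4, 6] / [2] / [3] / [5] / [7];  Q = [1, 3, 4] / [2] / [5] / [6] / [7];  common shape = (3, 1, 1, 1, 1)

Row-insert the values π_1, π_2, … into P one at a time, bumping the leftmost entry strictly greater than the inserted value down to the next row. The recording tableau Q records, in position (i, j), the step at which that cell was added to P.
  Insert 7 (step 1): P = [7];  Q = [1]
  Insert 3 (step 2): P = [3] / [7];  Q = [1] / [2]
  Insert 5 (step 3): P = [3, 5] / [7];  Q = [1, 3] / [2]
  Insert 6 (step 4): P = [3, 5, 6] / [7];  Q = [1, 3, 4] / [2]
  Insert 4 (step 5): P = [3, 4, 6] / [5] / [7];  Q = [1, 3, 4] / [2] / [5]
  Insert 2 (step 6): P = [2, 4, 6] / [3] / [5] / [7];  Q = [1, 3, 4] / [2] / [5] / [6]
  Insert 1 (step 7): P = [1, 4, 6] / [2] / [3] / [5] / [7];  Q = [1, 3, 4] / [2] / [5] / [6] / [7]
Final shape: (3, 1, 1, 1, 1).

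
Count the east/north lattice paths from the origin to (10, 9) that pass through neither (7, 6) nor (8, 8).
Number of paths = 34892

Inclusion–exclusion. Total paths: C(19, 10) = 92378. Through P₁: C(13, 7)·C(6, 3) = 34320. Through P₂: C(16, 8)·C(3, 2) = 38610. Since P₁ is strictly southwest of P₂, a monotone path through both must visit P₁ then P₂; paths through both = C(13, 7)·C(3, 1)·C(3, 2) = 15444. Avoid both = 92378 − 34320 − 38610 + 15444 = 34892.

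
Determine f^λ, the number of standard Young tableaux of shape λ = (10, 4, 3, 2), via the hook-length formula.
# SYT of shape (10, 4, 3, 2) = 6267492

Hook-length formula: f^λ = n! / Π hook(c), product over all cells c of the Young diagram. For λ = (10, 4, 3, 2), n = 19 boxes. Hook lengths by row (left-to-right, top-to-bottom): [13, 12, 10, 8, 6, 5, 4, 3, 2, 1]; [6, 5, 3, 1]; [4, 3, 1]; [2, 1]. Product of hooks = 19408896000. So f^λ = 19! / 19408896000 = 121645100408832000 / 19408896000 = 6267492.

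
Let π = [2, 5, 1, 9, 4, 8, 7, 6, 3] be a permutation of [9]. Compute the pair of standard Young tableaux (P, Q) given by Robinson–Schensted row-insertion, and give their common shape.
P = [1, 3, 6] / [2, 4, 7] / [5] / [8] / [9];  Q = [1, 2, 4] / [3, 5, 6] / [7] / [8] / [9];  common shape = (3, 3, 1, 1, 1)

Row-insert the values π_1, π_2, … into P one at a time, bumping the leftmost entry strictly greater than the inserted value down to the next row. The recording tableau Q records, in position (i, j), the step at which that cell was added to P.
  Insert 2 (step 1): P = [2];  Q = [1]
  Insert 5 (step 2): P = [2, 5];  Q = [1, 2]
  Insert 1 (step 3): P = [1, 5] / [2];  Q = [1, 2] / [3]
  Insert 9 (step 4): P = [1, 5, 9] / [2];  Q = [1, 2, 4] / [3]
  Insert 4 (step 5): P = [1, 4, 9] / [2, 5];  Q = [1, 2, 4] / [3, 5]
  Insert 8 (step 6): P = [1, 4, 8] / [2, 5, 9];  Q = [1, 2, 4] / [3, 5, 6]
  Insert 7 (step 7): P = [1, 4, 7] / [2, 5, 8] / [9];  Q = [1, 2, 4] / [3, 5, 6] / [7]
  Insert 6 (step 8): P = [1, 4, 6] / [2, 5, 7] / [8] / [9];  Q = [1, 2, 4] / [3, 5, 6] / [7] / [8]
  Insert 3 (step 9): P = [1, 3, 6] / [2, 4, 7] / [5] / [8] / [9];  Q = [1, 2, 4] / [3, 5, 6] / [7] / [8] / [9]
Final shape: (3, 3, 1, 1, 1).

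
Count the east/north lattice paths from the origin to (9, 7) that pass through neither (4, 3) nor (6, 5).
Number of paths = 4510

Inclusion–exclusion. Total paths: C(16, 9) = 11440. Through P₁: C(7, 4)·C(9, 5) = 4410. Through P₂: C(11, 6)·C(5, 3) = 4620. Since P₁ is strictly southwest of P₂, a monotone path through both must visit P₁ then P₂; paths through both = C(7, 4)·C(4, 2)·C(5, 3) = 2100. Avoid both = 11440 − 4410 − 4620 + 2100 = 4510.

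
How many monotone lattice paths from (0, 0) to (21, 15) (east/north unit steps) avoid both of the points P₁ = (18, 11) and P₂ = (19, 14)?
Number of paths = 2315737290

Inclusion–exclusion. Total paths: C(36, 21) = 5567902560. Through P₁: C(29, 18)·C(7, 3) = 1210905150. Through P₂: C(33, 19)·C(3, 2) = 2456427600. Since P₁ is strictly southwest of P₂, a monotone path through both must visit P₁ then P₂; paths through both = C(29, 18)·C(4, 1)·C(3, 2) = 415167480. Avoid both = 5567902560 − 1210905150 − 2456427600 + 415167480 = 2315737290.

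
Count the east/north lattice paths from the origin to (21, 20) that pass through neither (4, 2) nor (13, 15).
Number of paths = 162480055650

Inclusion–exclusion. Total paths: C(41, 21) = 269128937220. Through P₁: C(6, 4)·C(35, 17) = 68063514750. Through P₂: C(28, 13)·C(13, 8) = 48188059920. Since P₁ is strictly southwest of P₂, a monotone path through both must visit P₁ then P₂; paths through both = C(6, 4)·C(22, 9)·C(13, 8) = 9602693100. Avoid both = 269128937220 − 68063514750 − 48188059920 + 9602693100 = 162480055650.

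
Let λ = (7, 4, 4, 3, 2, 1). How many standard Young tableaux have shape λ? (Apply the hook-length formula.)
# SYT of shape (7, 4, 4, 3, 2, 1) = 814773960

Hook-length formula: f^λ = n! / Π hook(c), product over all cells c of the Young diagram. For λ = (7, 4, 4, 3, 2, 1), n = 21 boxes. Hook lengths by row (left-to-right, top-to-bottom): [12, 10, 8, 6, 3, 2, 1]; [8, 6, 4, 2]; [7, 5, 3, 1]; [5, 3, 1]; [3, 1]; [1]. Product of hooks = 62705664000. So f^λ = 21! / 62705664000 = 51090942171709440000 / 62705664000 = 814773960.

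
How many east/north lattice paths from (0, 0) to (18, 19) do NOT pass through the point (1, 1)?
Number of paths = 8597496600

Total paths from (0, 0) to (18, 19): C(37, 18) = 17672631900. Paths through (1, 1): (paths (0, 0) → (1, 1)) × (paths (1, 1) → (18, 19)) = C(2, 1) · C(35, 17) = 2 · 4537567650 = 9075135300. Avoidance count = 17672631900 − 9075135300 = 8597496600.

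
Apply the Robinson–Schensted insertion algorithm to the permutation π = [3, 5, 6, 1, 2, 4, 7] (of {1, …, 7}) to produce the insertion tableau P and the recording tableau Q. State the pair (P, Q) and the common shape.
P = [1, 2, 4, 7] / [3, 5, 6];  Q = [1, 2, 3, 7] / [4, 5, 6];  common shape = (4, 3)

Row-insert the values π_1, π_2, … into P one at a time, bumping the leftmost entry strictly greater than the inserted value down to the next row. The recording tableau Q records, in position (i, j), the step at which that cell was added to P.
  Insert 3 (step 1): P = [3];  Q = [1]
  Insert 5 (step 2): P = [3, 5];  Q = [1, 2]
  Insert 6 (step 3): P = [3, 5, 6];  Q = [1, 2, 3]
  Insert 1 (step 4): P = [1, 5, 6] / [3];  Q = [1, 2, 3] / [4]
  Insert 2 (step 5): P = [1, 2, 6] / [3, 5];  Q = [1, 2, 3] / [4, 5]
  Insert 4 (step 6): P = [1, 2, 4] / [3, 5, 6];  Q = [1, 2, 3] / [4, 5, 6]
  Insert 7 (step 7): P = [1, 2, 4, 7] / [3, 5, 6];  Q = [1, 2, 3, 7] / [4, 5, 6]
Final shape: (4, 3).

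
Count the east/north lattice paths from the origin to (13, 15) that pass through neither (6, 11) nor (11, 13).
Number of paths = 19940592

Inclusion–exclusion. Total paths: C(28, 13) = 37442160. Through P₁: C(17, 6)·C(11, 7) = 4084080. Through P₂: C(24, 11)·C(4, 2) = 14976864. Since P₁ is strictly southwest of P₂, a monotone path through both must visit P₁ then P₂; paths through both = C(17, 6)·C(7, 5)·C(4, 2) = 1559376. Avoid both = 37442160 − 4084080 − 14976864 + 1559376 = 19940592.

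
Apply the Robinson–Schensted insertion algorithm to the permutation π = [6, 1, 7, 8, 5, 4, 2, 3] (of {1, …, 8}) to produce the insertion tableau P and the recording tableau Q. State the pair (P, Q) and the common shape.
P = [1, 2, 3] / [4, 7, 8] / [5] / [6];  Q = [1, 3, 4] / [2, 5, 8] / [6] / [7];  common shape = (3, 3, 1, 1)

Row-insert the values π_1, π_2, … into P one at a time, bumping the leftmost entry strictly greater than the inserted value down to the next row. The recording tableau Q records, in position (i, j), the step at which that cell was added to P.
  Insert 6 (step 1): P = [6];  Q = [1]
  Insert 1 (step 2): P = [1] / [6];  Q = [1] / [2]
  Insert 7 (step 3): P = [1, 7] / [6];  Q = [1, 3] / [2]
  Insert 8 (step 4): P = [1, 7, 8] / [6];  Q = [1, 3, 4] / [2]
  Insert 5 (step 5): P = [1, 5, 8] / [6, 7];  Q = [1, 3, 4] / [2, 5]
  Insert 4 (step 6): P = [1, 4, 8] / [5, 7] / [6];  Q = [1, 3, 4] / [2, 5] / [6]
  Insert 2 (step 7): P = [1, 2, 8] / [4, 7] / [5] / [6];  Q = [1, 3, 4] / [2, 5] / [6] / [7]
  Insert 3 (step 8): P = [1, 2, 3] / [4, 7, 8] / [5] / [6];  Q = [1, 3, 4] / [2, 5, 8] / [6] / [7]
Final shape: (3, 3, 1, 1).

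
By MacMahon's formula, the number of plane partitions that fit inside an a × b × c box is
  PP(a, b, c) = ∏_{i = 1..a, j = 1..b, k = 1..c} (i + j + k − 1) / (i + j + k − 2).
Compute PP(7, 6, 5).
PP(7, 6, 5) = 739309710568

Evaluate the triple product over i = 1..7, j = 1..6, k = 1..5. The factors are (2/1) · (3/2) · (4/3) · (5/4) · (6/5) · (3/2) · (4/3) · (5/4) · … (210 factors total). The numerators and denominators telescope so the product is an integer; carrying out the multiplication exactly gives PP(7, 6, 5) = 739309710568.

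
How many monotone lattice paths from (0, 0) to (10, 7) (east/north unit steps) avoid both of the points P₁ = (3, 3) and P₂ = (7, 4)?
Number of paths = 8248

Inclusion–exclusion. Total paths: C(17, 10) = 19448. Through P₁: C(6, 3)·C(11, 7) = 6600. Through P₂: C(11, 7)·C(6, 3) = 6600. Since P₁ is strictly southwest of P₂, a monotone path through both must visit P₁ then P₂; paths through both = C(6, 3)·C(5, 4)·C(6, 3) = 2000. Avoid both = 19448 − 6600 − 6600 + 2000 = 8248.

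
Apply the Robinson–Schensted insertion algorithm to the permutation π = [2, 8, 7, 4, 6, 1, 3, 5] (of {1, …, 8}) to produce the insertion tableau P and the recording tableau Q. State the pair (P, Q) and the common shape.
P = [1, 3, 5] / [2, 4, 6] / [7] / [8];  Q = [1, 2, 5] / [3, 7, 8] / [4] / [6];  common shape = (3, 3, 1, 1)

Row-insert the values π_1, π_2, … into P one at a time, bumping the leftmost entry strictly greater than the inserted value down to the next row. The recording tableau Q records, in position (i, j), the step at which that cell was added to P.
  Insert 2 (step 1): P = [2];  Q = [1]
  Insert 8 (step 2): P = [2, 8];  Q = [1, 2]
  Insert 7 (step 3): P = [2, 7] / [8];  Q = [1, 2] / [3]
  Insert 4 (step 4): P = [2, 4] / [7] / [8];  Q = [1, 2] / [3] / [4]
  Insert 6 (step 5): P = [2, 4, 6] / [7] / [8];  Q = [1, 2, 5] / [3] / [4]
  Insert 1 (step 6): P = [1, 4, 6] / [2] / [7] / [8];  Q = [1, 2, 5] / [3] / [4] / [6]
  Insert 3 (step 7): P = [1, 3, 6] / [2, 4] / [7] / [8];  Q = [1, 2, 5] / [3, 7] / [4] / [6]
  Insert 5 (step 8): P = [1, 3, 5] / [2, 4, 6] / [7] / [8];  Q = [1, 2, 5] / [3, 7, 8] / [4] / [6]
Final shape: (3, 3, 1, 1).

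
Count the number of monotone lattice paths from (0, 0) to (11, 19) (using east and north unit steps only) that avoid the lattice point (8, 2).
Number of paths = 54576000

Total paths from (0, 0) to (11, 19): C(30, 11) = 54627300. Paths through (8, 2): (paths (0, 0) → (8, 2)) × (paths (8, 2) → (11, 19)) = C(10, 8) · C(20, 3) = 45 · 1140 = 51300. Avoidance count = 54627300 − 51300 = 54576000.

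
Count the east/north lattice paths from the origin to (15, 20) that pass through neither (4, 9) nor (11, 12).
Number of paths = 2116751670

Inclusion–exclusion. Total paths: C(35, 15) = 3247943160. Through P₁: C(13, 4)·C(22, 11) = 504383880. Through P₂: C(23, 11)·C(12, 4) = 669278610. Since P₁ is strictly southwest of P₂, a monotone path through both must visit P₁ then P₂; paths through both = C(13, 4)·C(10, 7)·C(12, 4) = 42471000. Avoid both = 3247943160 − 504383880 − 669278610 + 42471000 = 2116751670.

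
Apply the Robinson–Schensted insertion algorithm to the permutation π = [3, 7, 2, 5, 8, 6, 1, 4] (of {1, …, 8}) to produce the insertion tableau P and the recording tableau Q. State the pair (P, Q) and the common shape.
P = [1, 4, 6] / [2, 5, 8] / [3, 7];  Q = [1, 2, 5] / [3, 4, 6] / [7, 8];  common shape = (3, 3, 2)

Row-insert the values π_1, π_2, … into P one at a time, bumping the leftmost entry strictly greater than the inserted value down to the next row. The recording tableau Q records, in position (i, j), the step at which that cell was added to P.
  Insert 3 (step 1): P = [3];  Q = [1]
  Insert 7 (step 2): P = [3, 7];  Q = [1, 2]
  Insert 2 (step 3): P = [2, 7] / [3];  Q = [1, 2] / [3]
  Insert 5 (step 4): P = [2, 5] / [3, 7];  Q = [1, 2] / [3, 4]
  Insert 8 (step 5): P = [2, 5, 8] / [3, 7];  Q = [1, 2, 5] / [3, 4]
  Insert 6 (step 6): P = [2, 5, 6] / [3, 7, 8];  Q = [1, 2, 5] / [3, 4, 6]
  Insert 1 (step 7): P = [1, 5, 6] / [2, 7, 8] / [3];  Q = [1, 2, 5] / [3, 4, 6] / [7]
  Insert 4 (step 8): P = [1, 4, 6] / [2, 5, 8] / [3, 7];  Q = [1, 2, 5] / [3, 4, 6] / [7, 8]
Final shape: (3, 3, 2).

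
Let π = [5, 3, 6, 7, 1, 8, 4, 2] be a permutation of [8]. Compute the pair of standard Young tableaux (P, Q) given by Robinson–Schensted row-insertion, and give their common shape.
P = [1, 2, 7, 8] / [3, 4] / [5, 6];  Q = [1, 3, 4, 6] / [2, 7] / [5, 8];  common shape = (4, 2, 2)

Row-insert the values π_1, π_2, … into P one at a time, bumping the leftmost entry strictly greater than the inserted value down to the next row. The recording tableau Q records, in position (i, j), the step at which that cell was added to P.
  Insert 5 (step 1): P = [5];  Q = [1]
  Insert 3 (step 2): P = [3] / [5];  Q = [1] / [2]
  Insert 6 (step 3): P = [3, 6] / [5];  Q = [1, 3] / [2]
  Insert 7 (step 4): P = [3, 6, 7] / [5];  Q = [1, 3, 4] / [2]
  Insert 1 (step 5): P = [1, 6, 7] / [3] / [5];  Q = [1, 3, 4] / [2] / [5]
  Insert 8 (step 6): P = [1, 6, 7, 8] / [3] / [5];  Q = [1, 3, 4, 6] / [2] / [5]
  Insert 4 (step 7): P = [1, 4, 7, 8] / [3, 6] / [5];  Q = [1, 3, 4, 6] / [2, 7] / [5]
  Insert 2 (step 8): P = [1, 2, 7, 8] / [3, 4] / [5, 6];  Q = [1, 3, 4, 6] / [2, 7] / [5, 8]
Final shape: (4, 2, 2).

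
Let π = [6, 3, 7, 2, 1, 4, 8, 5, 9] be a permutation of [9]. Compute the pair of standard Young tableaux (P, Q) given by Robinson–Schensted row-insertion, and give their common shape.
P = [1, 4, 5, 9] / [2, 7, 8] / [3] / [6];  Q = [1, 3, 7, 9] / [2, 6, 8] / [4] / [5];  common shape = (4, 3, 1, 1)

Row-insert the values π_1, π_2, … into P one at a time, bumping the leftmost entry strictly greater than the inserted value down to the next row. The recording tableau Q records, in position (i, j), the step at which that cell was added to P.
  Insert 6 (step 1): P = [6];  Q = [1]
  Insert 3 (step 2): P = [3] / [6];  Q = [1] / [2]
  Insert 7 (step 3): P = [3, 7] / [6];  Q = [1, 3] / [2]
  Insert 2 (step 4): P = [2, 7] / [3] / [6];  Q = [1, 3] / [2] / [4]
  Insert 1 (step 5): P = [1, 7] / [2] / [3] / [6];  Q = [1, 3] / [2] / [4] / [5]
  Insert 4 (step 6): P = [1, 4] / [2, 7] / [3] / [6];  Q = [1, 3] / [2, 6] / [4] / [5]
  Insert 8 (step 7): P = [1, 4, 8] / [2, 7] / [3] / [6];  Q = [1, 3, 7] / [2, 6] / [4] / [5]
  Insert 5 (step 8): P = [1, 4, 5] / [2, 7, 8] / [3] / [6];  Q = [1, 3, 7] / [2, 6, 8] / [4] / [5]
  Insert 9 (step 9): P = [1, 4, 5, 9] / [2, 7, 8] / [3] / [6];  Q = [1, 3, 7, 9] / [2, 6, 8] / [4] / [5]
Final shape: (4, 3, 1, 1).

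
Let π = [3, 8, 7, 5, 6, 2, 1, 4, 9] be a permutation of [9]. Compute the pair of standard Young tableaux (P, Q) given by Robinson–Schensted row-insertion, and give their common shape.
P = [1, 4, 6, 9] / [2, 5] / [3] / [7] / [8];  Q = [1, 2, 5, 9] / [3, 8] / [4] / [6] / [7];  common shape = (4, 2, 1, 1, 1)

Row-insert the values π_1, π_2, … into P one at a time, bumping the leftmost entry strictly greater than the inserted value down to the next row. The recording tableau Q records, in position (i, j), the step at which that cell was added to P.
  Insert 3 (step 1): P = [3];  Q = [1]
  Insert 8 (step 2): P = [3, 8];  Q = [1, 2]
  Insert 7 (step 3): P = [3, 7] / [8];  Q = [1, 2] / [3]
  Insert 5 (step 4): P = [3, 5] / [7] / [8];  Q = [1, 2] / [3] / [4]
  Insert 6 (step 5): P = [3, 5, 6] / [7] / [8];  Q = [1, 2, 5] / [3] / [4]
  Insert 2 (step 6): P = [2, 5, 6] / [3] / [7] / [8];  Q = [1, 2, 5] / [3] / [4] / [6]
  Insert 1 (step 7): P = [1, 5, 6] / [2] / [3] / [7] / [8];  Q = [1, 2, 5] / [3] / [4] / [6] / [7]
  Insert 4 (step 8): P = [1, 4, 6] / [2, 5] / [3] / [7] / [8];  Q = [1, 2, 5] / [3, 8] / [4] / [6] / [7]
  Insert 9 (step 9): P = [1, 4, 6, 9] / [2, 5] / [3] / [7] / [8];  Q = [1, 2, 5, 9] / [3, 8] / [4] / [6] / [7]
Final shape: (4, 2, 1, 1, 1).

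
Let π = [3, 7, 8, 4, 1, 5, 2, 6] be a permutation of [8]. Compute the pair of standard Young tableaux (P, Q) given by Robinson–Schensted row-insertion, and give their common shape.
P = [1, 2, 5, 6] / [3, 4] / [7, 8];  Q = [1, 2, 3, 8] / [4, 6] / [5, 7];  common shape = (4, 2, 2)

Row-insert the values π_1, π_2, … into P one at a time, bumping the leftmost entry strictly greater than the inserted value down to the next row. The recording tableau Q records, in position (i, j), the step at which that cell was added to P.
  Insert 3 (step 1): P = [3];  Q = [1]
  Insert 7 (step 2): P = [3, 7];  Q = [1, 2]
  Insert 8 (step 3): P = [3, 7, 8];  Q = [1, 2, 3]
  Insert 4 (step 4): P = [3, 4, 8] / [7];  Q = [1, 2, 3] / [4]
  Insert 1 (step 5): P = [1, 4, 8] / [3] / [7];  Q = [1, 2, 3] / [4] / [5]
  Insert 5 (step 6): P = [1, 4, 5] / [3, 8] / [7];  Q = [1, 2, 3] / [4, 6] / [5]
  Insert 2 (step 7): P = [1, 2, 5] / [3, 4] / [7, 8];  Q = [1, 2, 3] / [4, 6] / [5, 7]
  Insert 6 (step 8): P = [1, 2, 5, 6] / [3, 4] / [7, 8];  Q = [1, 2, 3, 8] / [4, 6] / [5, 7]
Final shape: (4, 2, 2).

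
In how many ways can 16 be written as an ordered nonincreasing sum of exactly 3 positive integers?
p(16, 3 parts) = 21

Partitions of n into exactly k parts ↔ partitions of n − k into at most k parts (subtract 1 from each part). For n = 16, k = 3, the partitions are: 14+1+1, 13+2+1, 12+3+1, 12+2+2, 11+4+1, 11+3+2, 10+5+1, 10+4+2, 10+3+3, 9+6+1, 9+5+2, 9+4+3, 8+7+1, 8+6+2, 8+5+3, 8+4+4, 7+7+2, 7+6+3, 7+5+4, 6+6+4, 6+5+5. Count = 21.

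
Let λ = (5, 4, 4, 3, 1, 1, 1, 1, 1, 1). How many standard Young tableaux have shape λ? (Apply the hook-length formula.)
# SYT of shape (5, 4, 4, 3, 1, 1, 1, 1, 1, 1) = 581981400

Hook-length formula: f^λ = n! / Π hook(c), product over all cells c of the Young diagram. For λ = (5, 4, 4, 3, 1, 1, 1, 1, 1, 1), n = 22 boxes. Hook lengths by row (left-to-right, top-to-bottom): [14, 7, 6, 4, 1]; [12, 5, 4, 2]; [11, 4, 3, 1]; [9, 2, 1]; [6]; [5]; [4]; [3]; [2]; [1]. Product of hooks = 1931334451200. So f^λ = 22! / 1931334451200 = 1124000727777607680000 / 1931334451200 = 581981400.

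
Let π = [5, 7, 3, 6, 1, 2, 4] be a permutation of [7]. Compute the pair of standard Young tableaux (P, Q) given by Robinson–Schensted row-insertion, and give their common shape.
P = [1, 2, 4] / [3, 6] / [5, 7];  Q = [1, 2, 7] / [3, 4] / [5, 6];  common shape = (3, 2, 2)

Row-insert the values π_1, π_2, … into P one at a time, bumping the leftmost entry strictly greater than the inserted value down to the next row. The recording tableau Q records, in position (i, j), the step at which that cell was added to P.
  Insert 5 (step 1): P = [5];  Q = [1]
  Insert 7 (step 2): P = [5, 7];  Q = [1, 2]
  Insert 3 (step 3): P = [3, 7] / [5];  Q = [1, 2] / [3]
  Insert 6 (step 4): P = [3, 6] / [5, 7];  Q = [1, 2] / [3, 4]
  Insert 1 (step 5): P = [1, 6] / [3, 7] / [5];  Q = [1, 2] / [3, 4] / [5]
  Insert 2 (step 6): P = [1, 2] / [3, 6] / [5, 7];  Q = [1, 2] / [3, 4] / [5, 6]
  Insert 4 (step 7): P = [1, 2, 4] / [3, 6] / [5, 7];  Q = [1, 2, 7] / [3, 4] / [5, 6]
Final shape: (3, 2, 2).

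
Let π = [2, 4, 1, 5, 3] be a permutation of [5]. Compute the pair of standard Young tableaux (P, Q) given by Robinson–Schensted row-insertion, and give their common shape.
P = [1, 3, 5] / [2, 4];  Q = [1, 2, 4] / [3, 5];  common shape = (3, 2)

Row-insert the values π_1, π_2, … into P one at a time, bumping the leftmost entry strictly greater than the inserted value down to the next row. The recording tableau Q records, in position (i, j), the step at which that cell was added to P.
  Insert 2 (step 1): P = [2];  Q = [1]
  Insert 4 (step 2): P = [2, 4];  Q = [1, 2]
  Insert 1 (step 3): P = [1, 4] / [2];  Q = [1, 2] / [3]
  Insert 5 (step 4): P = [1, 4, 5] / [2];  Q = [1, 2, 4] / [3]
  Insert 3 (step 5): P = [1, 3, 5] / [2, 4];  Q = [1, 2, 4] / [3, 5]
Final shape: (3, 2).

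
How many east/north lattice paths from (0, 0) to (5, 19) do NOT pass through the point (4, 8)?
Number of paths = 36564

Total paths from (0, 0) to (5, 19): C(24, 5) = 42504. Paths through (4, 8): (paths (0, 0) → (4, 8)) × (paths (4, 8) → (5, 19)) = C(12, 4) · C(12, 1) = 495 · 12 = 5940. Avoidance count = 42504 − 5940 = 36564.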